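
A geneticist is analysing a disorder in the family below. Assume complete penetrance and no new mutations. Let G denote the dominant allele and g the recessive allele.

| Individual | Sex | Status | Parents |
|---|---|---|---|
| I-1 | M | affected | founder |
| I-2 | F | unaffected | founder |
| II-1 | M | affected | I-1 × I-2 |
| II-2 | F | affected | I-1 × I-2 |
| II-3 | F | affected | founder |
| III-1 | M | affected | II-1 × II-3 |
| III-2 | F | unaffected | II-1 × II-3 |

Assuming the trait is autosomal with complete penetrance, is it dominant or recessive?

dominant

II-1 and II-3 are both affected yet have an unaffected child III-2. Under a recessive model two affected parents are homozygous and every child would be affected, so the trait cannot be recessive.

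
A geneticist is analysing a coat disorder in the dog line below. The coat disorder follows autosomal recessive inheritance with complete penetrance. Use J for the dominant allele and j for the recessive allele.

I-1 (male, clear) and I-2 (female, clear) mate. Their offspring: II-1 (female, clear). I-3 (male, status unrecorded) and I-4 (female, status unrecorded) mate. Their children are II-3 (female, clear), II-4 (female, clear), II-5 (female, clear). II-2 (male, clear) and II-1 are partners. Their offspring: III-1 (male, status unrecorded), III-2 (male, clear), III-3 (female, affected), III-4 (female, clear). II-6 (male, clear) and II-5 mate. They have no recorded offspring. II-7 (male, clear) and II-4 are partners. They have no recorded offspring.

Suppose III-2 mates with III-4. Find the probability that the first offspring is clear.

8/9

II-2 is clear so carries J and passed j to III-3 (jj), so II-2 is Jj.
II-1 is clear so carries J and passed j to III-3 (jj), so II-1 is Jj.
III-2 is a clear offspring of II-2 (Jj) × II-1 (Jj), whose cross gives 1/4 JJ : 1/2 Jj : 1/4 jj; conditioning on being clear, III-2 is JJ with probability 1/3, Jj with probability 2/3.
III-4 is a clear offspring of II-2 (Jj) × II-1 (Jj), whose cross gives 1/4 JJ : 1/2 Jj : 1/4 jj; conditioning on being clear, III-4 is JJ with probability 1/3, Jj with probability 2/3.
Summing over parental genotype combinations, P(offspring is clear) = 1/9·1 + 2/9·1 + 2/9·1 + 4/9·3/4 = 8/9.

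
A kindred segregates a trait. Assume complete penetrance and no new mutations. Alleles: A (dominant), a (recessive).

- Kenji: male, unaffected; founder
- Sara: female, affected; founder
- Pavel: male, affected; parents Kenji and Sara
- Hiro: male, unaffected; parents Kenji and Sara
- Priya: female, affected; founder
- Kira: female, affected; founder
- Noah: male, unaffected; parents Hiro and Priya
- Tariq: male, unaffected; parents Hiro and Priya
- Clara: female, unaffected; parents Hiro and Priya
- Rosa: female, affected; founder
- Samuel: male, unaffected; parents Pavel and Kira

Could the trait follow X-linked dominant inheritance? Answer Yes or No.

A consistent assignment under X-linked dominant exists: Kenji X^a Y, Sara X^A X^a, Pavel X^A Y, Hiro X^a Y, Priya X^A X^a, Kira X^A X^a, Noah X^a Y, Tariq X^a Y, Clara X^a X^a, Rosa X^A X^A, Samuel X^a Y.
In this assignment every recorded phenotype matches its genotype and every non-founder's genotype is obtainable from its parents' genotypes, so the pedigree is consistent.

Yes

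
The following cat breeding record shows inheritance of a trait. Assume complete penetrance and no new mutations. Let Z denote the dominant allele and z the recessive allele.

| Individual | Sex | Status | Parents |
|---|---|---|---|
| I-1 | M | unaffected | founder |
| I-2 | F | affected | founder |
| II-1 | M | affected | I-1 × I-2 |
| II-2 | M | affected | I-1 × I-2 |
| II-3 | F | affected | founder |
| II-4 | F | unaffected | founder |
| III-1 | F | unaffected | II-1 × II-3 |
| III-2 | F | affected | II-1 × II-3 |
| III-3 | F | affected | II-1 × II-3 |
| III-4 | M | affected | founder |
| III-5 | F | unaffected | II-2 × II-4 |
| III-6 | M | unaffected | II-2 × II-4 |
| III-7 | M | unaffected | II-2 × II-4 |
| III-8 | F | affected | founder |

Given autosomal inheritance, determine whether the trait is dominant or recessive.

dominant

II-1 and II-3 are both affected yet have an unaffected child III-1. Under a recessive model two affected parents are homozygous and every child would be affected, so the trait cannot be recessive.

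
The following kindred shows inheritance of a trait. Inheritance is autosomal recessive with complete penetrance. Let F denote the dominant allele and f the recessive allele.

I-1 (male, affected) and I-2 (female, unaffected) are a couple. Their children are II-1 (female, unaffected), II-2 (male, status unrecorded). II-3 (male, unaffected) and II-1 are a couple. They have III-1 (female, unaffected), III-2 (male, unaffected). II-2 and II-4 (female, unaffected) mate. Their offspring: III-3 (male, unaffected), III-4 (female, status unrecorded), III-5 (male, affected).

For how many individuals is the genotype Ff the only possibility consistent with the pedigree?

2

Obligate heterozygotes: II-1 is unaffected so carries F and received f from I-1 (ff), so II-1 is Ff; II-4 is unaffected so carries F and passed f to III-5 (ff), so II-4 is Ff.
Every other individual is either homozygous by phenotype or has at least one consistent homozygous assignment, so the count is 2.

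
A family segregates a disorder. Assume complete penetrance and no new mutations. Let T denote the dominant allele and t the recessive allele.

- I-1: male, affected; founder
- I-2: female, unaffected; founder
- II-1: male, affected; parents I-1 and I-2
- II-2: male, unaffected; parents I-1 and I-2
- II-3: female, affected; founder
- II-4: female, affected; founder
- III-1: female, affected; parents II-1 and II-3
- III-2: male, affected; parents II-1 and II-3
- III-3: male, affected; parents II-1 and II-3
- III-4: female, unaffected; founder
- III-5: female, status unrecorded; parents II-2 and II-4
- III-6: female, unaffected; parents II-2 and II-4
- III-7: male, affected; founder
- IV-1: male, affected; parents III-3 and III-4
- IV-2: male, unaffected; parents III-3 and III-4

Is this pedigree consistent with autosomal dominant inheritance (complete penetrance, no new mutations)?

A consistent assignment under autosomal dominant exists: I-1 Tt, I-2 tt, II-1 Tt, II-2 tt, II-3 TT, II-4 Tt, III-1 TT, III-2 TT, III-3 Tt, III-4 tt, III-5 Tt, III-6 tt, III-7 TT, IV-1 Tt, IV-2 tt.
In this assignment every recorded phenotype matches its genotype and every non-founder's genotype is obtainable from its parents' genotypes, so the pedigree is consistent.

Yes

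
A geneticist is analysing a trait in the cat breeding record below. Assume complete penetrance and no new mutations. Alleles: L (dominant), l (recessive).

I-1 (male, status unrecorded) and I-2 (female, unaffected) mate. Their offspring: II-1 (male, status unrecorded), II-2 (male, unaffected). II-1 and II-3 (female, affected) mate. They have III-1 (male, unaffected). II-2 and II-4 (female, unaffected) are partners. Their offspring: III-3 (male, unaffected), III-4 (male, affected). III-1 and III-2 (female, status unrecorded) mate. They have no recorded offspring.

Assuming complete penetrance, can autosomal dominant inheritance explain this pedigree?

No

Under autosomal dominant, III-4 (affected, male) cannot arise from II-2 (unaffected) × II-4 (unaffected).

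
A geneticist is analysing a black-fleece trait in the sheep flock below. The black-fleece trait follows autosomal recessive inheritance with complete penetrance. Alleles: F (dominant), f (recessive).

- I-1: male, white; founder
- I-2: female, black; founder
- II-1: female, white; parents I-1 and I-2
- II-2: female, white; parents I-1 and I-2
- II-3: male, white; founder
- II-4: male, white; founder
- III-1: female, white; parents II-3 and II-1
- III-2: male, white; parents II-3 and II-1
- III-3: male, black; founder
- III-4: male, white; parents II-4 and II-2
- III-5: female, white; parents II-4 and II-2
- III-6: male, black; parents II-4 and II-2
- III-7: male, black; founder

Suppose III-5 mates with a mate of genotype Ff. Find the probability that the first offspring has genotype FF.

1/3

II-4 is white so carries F and passed f to III-6 (ff), so II-4 is Ff.
II-2 is white so carries F and received f from I-2 (ff), so II-2 is Ff.
III-5 is a white offspring of II-4 (Ff) × II-2 (Ff), whose cross gives 1/4 FF : 1/2 Ff : 1/4 ff; conditioning on being white, III-5 is FF with probability 1/3, Ff with probability 2/3.
Summing over parental genotype combinations, P(offspring has genotype FF) = 1/3·1/2 + 2/3·1/4 = 1/3.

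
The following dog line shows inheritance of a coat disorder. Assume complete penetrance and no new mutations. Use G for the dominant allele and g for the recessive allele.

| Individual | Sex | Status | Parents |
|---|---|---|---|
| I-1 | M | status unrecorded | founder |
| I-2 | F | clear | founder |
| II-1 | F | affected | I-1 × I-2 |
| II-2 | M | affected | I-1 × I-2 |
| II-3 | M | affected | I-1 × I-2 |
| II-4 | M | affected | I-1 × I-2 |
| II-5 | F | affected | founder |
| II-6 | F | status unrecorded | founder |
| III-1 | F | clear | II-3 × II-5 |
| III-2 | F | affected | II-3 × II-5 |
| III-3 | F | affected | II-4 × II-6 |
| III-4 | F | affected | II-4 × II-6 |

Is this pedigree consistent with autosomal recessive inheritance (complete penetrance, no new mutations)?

No

Under autosomal recessive, III-1 (clear, female) cannot arise from II-3 (affected) × II-5 (affected).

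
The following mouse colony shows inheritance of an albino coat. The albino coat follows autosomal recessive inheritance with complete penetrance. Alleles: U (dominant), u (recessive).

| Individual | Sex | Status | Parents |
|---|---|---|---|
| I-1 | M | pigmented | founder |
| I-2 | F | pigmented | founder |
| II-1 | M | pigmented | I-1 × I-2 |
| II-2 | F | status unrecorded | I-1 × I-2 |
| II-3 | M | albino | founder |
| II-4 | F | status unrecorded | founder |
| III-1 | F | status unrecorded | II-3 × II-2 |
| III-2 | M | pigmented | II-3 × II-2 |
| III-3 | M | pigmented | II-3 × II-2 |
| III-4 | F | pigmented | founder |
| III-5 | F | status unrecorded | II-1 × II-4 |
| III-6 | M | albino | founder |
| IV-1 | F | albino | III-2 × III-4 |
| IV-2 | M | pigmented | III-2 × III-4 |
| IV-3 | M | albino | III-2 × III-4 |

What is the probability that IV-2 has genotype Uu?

III-2 is pigmented so carries U and received u from II-3 (uu), so III-2 is Uu.
III-4 is pigmented so carries U and passed u to IV-1 (uu), so III-4 is Uu.
Their cross gives offspring ratios 1/4 UU : 1/2 Uu : 1/4 uu. Conditioning on IV-2 being pigmented, P(Uu) = 1/2 / 3/4 = 2/3.

2/3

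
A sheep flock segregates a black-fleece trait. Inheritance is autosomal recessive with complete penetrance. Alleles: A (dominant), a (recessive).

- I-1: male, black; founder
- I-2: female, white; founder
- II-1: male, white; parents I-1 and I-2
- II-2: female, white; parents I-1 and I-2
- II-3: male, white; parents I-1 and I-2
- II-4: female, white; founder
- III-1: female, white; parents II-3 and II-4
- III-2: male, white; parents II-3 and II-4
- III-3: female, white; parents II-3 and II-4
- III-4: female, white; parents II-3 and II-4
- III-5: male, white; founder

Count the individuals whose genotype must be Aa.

Obligate heterozygotes: II-1 is white so carries A and received a from I-1 (aa), so II-1 is Aa; II-2 is white so carries A and received a from I-1 (aa), so II-2 is Aa; II-3 is white so carries A and received a from I-1 (aa), so II-3 is Aa.
Every other individual is either homozygous by phenotype or has at least one consistent homozygous assignment, so the count is 3.

3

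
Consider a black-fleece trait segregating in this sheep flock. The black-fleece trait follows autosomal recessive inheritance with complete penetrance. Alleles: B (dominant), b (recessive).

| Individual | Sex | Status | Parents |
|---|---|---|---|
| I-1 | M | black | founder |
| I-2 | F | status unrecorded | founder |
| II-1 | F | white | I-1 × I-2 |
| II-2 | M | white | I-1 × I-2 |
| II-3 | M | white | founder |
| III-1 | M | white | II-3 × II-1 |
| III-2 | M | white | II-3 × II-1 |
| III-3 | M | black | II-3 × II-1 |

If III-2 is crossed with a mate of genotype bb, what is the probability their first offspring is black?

II-3 is white so carries B and passed b to III-3 (bb), so II-3 is Bb.
II-1 is white so carries B and received b from I-1 (bb), so II-1 is Bb.
III-2 is a white offspring of II-3 (Bb) × II-1 (Bb), whose cross gives 1/4 BB : 1/2 Bb : 1/4 bb; conditioning on being white, III-2 is BB with probability 1/3, Bb with probability 2/3.
Summing over parental genotype combinations, P(offspring is black) = 2/3·1/2 = 1/3.

1/3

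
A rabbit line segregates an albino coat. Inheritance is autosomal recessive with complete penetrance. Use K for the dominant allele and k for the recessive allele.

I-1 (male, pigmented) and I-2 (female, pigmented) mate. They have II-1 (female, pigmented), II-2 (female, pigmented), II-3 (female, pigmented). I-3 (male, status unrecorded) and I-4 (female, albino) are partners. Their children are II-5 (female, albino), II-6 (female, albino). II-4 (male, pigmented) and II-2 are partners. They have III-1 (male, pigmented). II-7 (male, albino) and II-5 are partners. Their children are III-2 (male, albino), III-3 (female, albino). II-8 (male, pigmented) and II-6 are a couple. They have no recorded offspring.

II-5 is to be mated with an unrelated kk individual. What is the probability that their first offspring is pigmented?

II-5 is albino, so II-5 is kk.
The cross gives 1 kk, so P(offspring is pigmented) = 0.

0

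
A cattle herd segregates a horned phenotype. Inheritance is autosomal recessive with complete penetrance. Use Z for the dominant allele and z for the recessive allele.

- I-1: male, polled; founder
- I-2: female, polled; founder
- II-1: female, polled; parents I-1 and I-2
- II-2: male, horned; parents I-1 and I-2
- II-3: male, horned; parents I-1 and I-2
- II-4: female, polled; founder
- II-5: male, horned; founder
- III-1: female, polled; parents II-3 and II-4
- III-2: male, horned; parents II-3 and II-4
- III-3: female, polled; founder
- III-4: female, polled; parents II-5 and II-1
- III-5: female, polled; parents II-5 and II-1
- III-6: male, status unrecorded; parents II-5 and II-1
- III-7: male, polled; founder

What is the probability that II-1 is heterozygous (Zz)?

I-1 is polled so carries Z and passed z to II-2 (zz), so I-1 is Zz.
I-2 is polled so carries Z and passed z to II-2 (zz), so I-2 is Zz.
Their cross gives offspring ratios 1/4 ZZ : 1/2 Zz : 1/4 zz. Conditioning on II-1 being polled, P(Zz) = 1/2 / 3/4 = 2/3 before taking II-1's own offspring into account.
II-5 is horned, so II-5 is zz.
Now use II-1's offspring. Probability of each recorded status — polled daughter III-4: 1/2 if II-1 is Zz, 1 if ZZ; polled daughter III-5: 1/2 if II-1 is Zz, 1 if ZZ. (III-6: equally likely either way, so uninformative.)
Bayes: P(Zz) = 2/3·1/4 / (2/3·1/4 + 1/3·1) = 1/3.

1/3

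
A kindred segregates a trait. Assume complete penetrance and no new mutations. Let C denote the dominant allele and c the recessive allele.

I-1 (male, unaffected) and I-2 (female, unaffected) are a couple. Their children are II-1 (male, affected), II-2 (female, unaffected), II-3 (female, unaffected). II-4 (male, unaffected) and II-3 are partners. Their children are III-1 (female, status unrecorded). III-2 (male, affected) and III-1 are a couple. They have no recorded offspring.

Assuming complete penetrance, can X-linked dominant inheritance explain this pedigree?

Under X-linked dominant, II-1 (affected, male) cannot arise from I-1 (unaffected) × I-2 (unaffected).

No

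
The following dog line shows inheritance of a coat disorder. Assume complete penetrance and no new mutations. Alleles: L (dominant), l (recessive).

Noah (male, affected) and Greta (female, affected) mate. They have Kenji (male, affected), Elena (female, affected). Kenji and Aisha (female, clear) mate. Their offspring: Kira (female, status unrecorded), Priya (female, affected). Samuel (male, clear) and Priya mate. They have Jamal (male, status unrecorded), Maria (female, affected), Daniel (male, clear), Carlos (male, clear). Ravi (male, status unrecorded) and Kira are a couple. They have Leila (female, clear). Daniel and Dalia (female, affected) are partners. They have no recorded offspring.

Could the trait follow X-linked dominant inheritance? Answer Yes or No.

Yes

A consistent assignment under X-linked dominant exists: Noah X^L Y, Greta X^L X^L, Kenji X^L Y, Elena X^L X^L, Aisha X^l X^l, Kira X^L X^l, Priya X^L X^l, Samuel X^l Y, Ravi X^l Y, Jamal X^L Y, Maria X^L X^l, Daniel X^l Y, Carlos X^l Y, Dalia X^L X^L, Leila X^l X^l.
In this assignment every recorded phenotype matches its genotype and every non-founder's genotype is obtainable from its parents' genotypes, so the pedigree is consistent.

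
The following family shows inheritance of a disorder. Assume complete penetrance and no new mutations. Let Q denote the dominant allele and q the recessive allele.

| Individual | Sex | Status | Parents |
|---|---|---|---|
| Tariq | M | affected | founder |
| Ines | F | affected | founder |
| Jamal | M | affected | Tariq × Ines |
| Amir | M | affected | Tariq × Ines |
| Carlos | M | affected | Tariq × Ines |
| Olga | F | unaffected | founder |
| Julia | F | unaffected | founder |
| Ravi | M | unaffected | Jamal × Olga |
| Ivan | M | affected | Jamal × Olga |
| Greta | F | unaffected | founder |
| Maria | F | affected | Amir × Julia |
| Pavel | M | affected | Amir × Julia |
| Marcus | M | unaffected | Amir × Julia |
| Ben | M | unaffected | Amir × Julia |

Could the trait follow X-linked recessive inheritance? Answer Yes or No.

Yes

A consistent assignment under X-linked recessive exists: Tariq X^q Y, Ines X^q X^q, Jamal X^q Y, Amir X^q Y, Carlos X^q Y, Olga X^Q X^q, Julia X^Q X^q, Ravi X^Q Y, Ivan X^q Y, Greta X^Q X^Q, Maria X^q X^q, Pavel X^q Y, Marcus X^Q Y, Ben X^Q Y.
In this assignment every recorded phenotype matches its genotype and every non-founder's genotype is obtainable from its parents' genotypes, so the pedigree is consistent.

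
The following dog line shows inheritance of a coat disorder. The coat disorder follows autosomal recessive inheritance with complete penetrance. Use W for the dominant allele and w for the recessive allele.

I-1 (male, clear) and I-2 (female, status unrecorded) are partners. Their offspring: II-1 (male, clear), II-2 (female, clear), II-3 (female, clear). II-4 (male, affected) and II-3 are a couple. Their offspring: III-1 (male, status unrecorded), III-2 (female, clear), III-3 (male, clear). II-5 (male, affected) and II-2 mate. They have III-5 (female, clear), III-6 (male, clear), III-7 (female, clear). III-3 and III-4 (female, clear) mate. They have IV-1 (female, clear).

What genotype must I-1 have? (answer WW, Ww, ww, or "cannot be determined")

cannot be determined

I-1's phenotype allows WW or Ww, and no parent or child forces a single allele at both positions; consistent genotype assignments exist with I-1 as WW or Ww.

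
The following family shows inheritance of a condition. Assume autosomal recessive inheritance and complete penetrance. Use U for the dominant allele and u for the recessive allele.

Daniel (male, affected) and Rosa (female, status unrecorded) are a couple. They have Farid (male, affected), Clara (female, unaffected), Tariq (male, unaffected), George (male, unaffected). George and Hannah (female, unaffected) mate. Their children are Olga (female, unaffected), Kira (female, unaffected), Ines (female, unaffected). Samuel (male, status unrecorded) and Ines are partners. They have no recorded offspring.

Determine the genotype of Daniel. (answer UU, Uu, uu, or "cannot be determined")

uu

Daniel is affected, so Daniel is uu.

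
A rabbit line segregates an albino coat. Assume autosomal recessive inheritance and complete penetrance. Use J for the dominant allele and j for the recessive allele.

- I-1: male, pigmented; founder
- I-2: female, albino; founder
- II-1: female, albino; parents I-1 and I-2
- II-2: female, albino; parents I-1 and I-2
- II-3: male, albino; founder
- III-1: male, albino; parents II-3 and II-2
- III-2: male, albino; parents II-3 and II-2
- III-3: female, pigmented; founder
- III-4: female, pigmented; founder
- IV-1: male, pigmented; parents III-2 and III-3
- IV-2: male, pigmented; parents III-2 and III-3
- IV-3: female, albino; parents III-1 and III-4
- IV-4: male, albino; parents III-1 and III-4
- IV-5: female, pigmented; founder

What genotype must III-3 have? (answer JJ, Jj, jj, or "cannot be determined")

III-3's phenotype allows JJ or Jj, and no parent or child forces a single allele at both positions; consistent genotype assignments exist with III-3 as JJ or Jj.

cannot be determined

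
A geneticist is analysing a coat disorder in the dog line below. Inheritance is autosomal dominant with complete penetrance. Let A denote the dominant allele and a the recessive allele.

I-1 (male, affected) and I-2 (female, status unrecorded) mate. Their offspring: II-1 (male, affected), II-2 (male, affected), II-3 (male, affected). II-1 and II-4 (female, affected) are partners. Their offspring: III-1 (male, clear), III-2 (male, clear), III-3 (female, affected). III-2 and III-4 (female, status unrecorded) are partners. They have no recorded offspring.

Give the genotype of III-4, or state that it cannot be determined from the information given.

cannot be determined

III-4's phenotype is unrecorded, and no parent or child forces a single allele at both positions; consistent genotype assignments exist with III-4 as AA or Aa or aa.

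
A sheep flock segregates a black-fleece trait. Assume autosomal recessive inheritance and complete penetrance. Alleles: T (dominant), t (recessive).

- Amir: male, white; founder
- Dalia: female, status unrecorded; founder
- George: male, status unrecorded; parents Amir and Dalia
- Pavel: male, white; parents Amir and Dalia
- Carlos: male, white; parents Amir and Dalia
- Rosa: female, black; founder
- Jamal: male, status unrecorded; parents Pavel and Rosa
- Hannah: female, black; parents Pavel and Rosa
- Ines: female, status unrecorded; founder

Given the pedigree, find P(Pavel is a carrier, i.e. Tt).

Pavel is white so carries T and passed t to Hannah (tt), so Pavel is Tt, giving P(Tt) = 1.

1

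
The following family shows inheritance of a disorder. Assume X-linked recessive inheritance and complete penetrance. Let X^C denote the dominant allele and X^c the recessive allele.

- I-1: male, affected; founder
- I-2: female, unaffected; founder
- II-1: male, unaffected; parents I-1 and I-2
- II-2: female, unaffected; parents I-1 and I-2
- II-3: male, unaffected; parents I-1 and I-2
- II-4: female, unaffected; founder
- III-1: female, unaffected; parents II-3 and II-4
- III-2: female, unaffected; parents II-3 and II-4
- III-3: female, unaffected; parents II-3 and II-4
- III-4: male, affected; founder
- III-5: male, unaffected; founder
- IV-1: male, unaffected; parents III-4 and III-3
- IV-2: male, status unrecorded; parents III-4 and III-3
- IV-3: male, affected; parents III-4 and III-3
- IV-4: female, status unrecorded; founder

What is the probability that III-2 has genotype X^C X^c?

II-3 is unaffected, so II-3 is X^C Y.
II-4 is unaffected so carries C and passed c to III-3 (X^C X^c, whose C came from II-3), so II-4 is X^C X^c.
Their cross gives offspring ratios 1/2 X^C X^C : 1/2 X^C X^c. Conditioning on III-2 being unaffected, P(X^C X^c) = 1/2 / 1 = 1/2.

1/2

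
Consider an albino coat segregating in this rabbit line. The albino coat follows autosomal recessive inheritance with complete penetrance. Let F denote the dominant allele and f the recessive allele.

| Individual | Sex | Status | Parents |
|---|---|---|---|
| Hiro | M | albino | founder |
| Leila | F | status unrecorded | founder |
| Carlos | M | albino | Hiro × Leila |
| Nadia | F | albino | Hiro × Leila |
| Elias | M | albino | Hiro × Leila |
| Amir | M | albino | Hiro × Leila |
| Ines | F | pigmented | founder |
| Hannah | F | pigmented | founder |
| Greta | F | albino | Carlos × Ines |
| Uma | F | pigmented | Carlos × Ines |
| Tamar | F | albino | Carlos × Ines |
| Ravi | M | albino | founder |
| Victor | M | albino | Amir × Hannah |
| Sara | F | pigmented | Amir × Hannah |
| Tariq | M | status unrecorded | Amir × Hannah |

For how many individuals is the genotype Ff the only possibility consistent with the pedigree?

4

Obligate heterozygotes: Ines is pigmented so carries F and passed f to Greta (ff), so Ines is Ff; Hannah is pigmented so carries F and passed f to Victor (ff), so Hannah is Ff; Uma is pigmented so carries F and received f from Carlos (ff), so Uma is Ff; Sara is pigmented so carries F and received f from Amir (ff), so Sara is Ff.
Every other individual is either homozygous by phenotype or has at least one consistent homozygous assignment, so the count is 4.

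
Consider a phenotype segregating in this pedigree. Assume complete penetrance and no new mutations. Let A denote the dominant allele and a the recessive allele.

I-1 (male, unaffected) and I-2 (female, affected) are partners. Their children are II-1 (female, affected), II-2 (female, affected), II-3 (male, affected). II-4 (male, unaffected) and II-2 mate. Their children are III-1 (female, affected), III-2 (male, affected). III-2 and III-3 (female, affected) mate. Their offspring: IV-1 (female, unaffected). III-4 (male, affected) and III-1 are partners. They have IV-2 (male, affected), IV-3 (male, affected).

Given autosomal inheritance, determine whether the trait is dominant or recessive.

III-2 and III-3 are both affected yet have an unaffected child IV-1. Under a recessive model two affected parents are homozygous and every child would be affected, so the trait cannot be recessive.

dominant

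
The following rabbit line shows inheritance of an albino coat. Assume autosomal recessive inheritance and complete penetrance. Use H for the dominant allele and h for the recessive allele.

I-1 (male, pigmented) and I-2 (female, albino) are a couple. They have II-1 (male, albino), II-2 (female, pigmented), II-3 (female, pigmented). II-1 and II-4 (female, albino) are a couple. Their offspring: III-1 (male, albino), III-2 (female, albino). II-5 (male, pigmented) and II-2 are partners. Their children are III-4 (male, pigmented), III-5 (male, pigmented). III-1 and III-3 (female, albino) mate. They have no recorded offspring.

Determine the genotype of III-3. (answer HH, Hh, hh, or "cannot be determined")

III-3 is albino, so III-3 is hh.

hh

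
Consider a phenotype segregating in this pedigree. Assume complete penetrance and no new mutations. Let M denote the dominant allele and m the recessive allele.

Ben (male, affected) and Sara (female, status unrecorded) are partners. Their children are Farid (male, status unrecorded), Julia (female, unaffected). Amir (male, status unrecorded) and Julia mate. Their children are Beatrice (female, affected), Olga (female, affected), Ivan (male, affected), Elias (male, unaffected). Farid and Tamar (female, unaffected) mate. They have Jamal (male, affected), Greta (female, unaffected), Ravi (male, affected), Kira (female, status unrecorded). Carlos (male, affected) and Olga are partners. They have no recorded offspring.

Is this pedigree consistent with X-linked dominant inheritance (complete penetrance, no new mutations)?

No

Under X-linked dominant, Julia (unaffected, female) cannot arise from Ben (affected) × Sara (unrecorded).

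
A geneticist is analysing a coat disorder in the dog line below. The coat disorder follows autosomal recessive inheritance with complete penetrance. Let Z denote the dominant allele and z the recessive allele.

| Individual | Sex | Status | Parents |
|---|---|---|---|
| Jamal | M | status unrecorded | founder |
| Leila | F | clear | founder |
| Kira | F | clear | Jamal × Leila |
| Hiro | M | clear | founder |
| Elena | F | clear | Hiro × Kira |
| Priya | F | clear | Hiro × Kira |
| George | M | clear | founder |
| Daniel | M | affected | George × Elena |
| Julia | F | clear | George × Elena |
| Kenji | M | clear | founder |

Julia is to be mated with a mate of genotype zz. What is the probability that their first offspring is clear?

George is clear so carries Z and passed z to Daniel (zz), so George is Zz.
Elena is clear so carries Z and passed z to Daniel (zz), so Elena is Zz.
Julia is a clear offspring of George (Zz) × Elena (Zz), whose cross gives 1/4 ZZ : 1/2 Zz : 1/4 zz; conditioning on being clear, Julia is ZZ with probability 1/3, Zz with probability 2/3.
Summing over parental genotype combinations, P(offspring is clear) = 1/3·1 + 2/3·1/2 = 2/3.

2/3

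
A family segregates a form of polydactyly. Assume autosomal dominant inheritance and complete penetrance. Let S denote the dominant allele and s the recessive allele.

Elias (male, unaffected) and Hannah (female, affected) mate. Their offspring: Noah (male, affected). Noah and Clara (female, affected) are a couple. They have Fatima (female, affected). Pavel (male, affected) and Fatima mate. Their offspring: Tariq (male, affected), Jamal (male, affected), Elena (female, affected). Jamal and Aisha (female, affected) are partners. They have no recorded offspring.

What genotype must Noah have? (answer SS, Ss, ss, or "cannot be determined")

From phenotype alone, Noah is SS or Ss.
Noah is affected so carries S and received s from Elias (ss), so Noah is Ss.

Ss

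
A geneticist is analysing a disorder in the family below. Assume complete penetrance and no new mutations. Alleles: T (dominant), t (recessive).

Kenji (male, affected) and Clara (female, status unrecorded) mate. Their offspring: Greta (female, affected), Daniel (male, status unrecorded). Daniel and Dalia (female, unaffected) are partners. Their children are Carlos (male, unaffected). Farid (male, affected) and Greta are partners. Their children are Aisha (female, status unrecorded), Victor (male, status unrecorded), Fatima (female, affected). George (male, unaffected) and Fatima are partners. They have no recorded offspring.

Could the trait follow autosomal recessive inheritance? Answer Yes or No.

A consistent assignment under autosomal recessive exists: Kenji tt, Clara Tt, Greta tt, Daniel Tt, Dalia TT, Farid tt, Carlos TT, Aisha tt, Victor tt, Fatima tt, George TT.
In this assignment every recorded phenotype matches its genotype and every non-founder's genotype is obtainable from its parents' genotypes, so the pedigree is consistent.

Yes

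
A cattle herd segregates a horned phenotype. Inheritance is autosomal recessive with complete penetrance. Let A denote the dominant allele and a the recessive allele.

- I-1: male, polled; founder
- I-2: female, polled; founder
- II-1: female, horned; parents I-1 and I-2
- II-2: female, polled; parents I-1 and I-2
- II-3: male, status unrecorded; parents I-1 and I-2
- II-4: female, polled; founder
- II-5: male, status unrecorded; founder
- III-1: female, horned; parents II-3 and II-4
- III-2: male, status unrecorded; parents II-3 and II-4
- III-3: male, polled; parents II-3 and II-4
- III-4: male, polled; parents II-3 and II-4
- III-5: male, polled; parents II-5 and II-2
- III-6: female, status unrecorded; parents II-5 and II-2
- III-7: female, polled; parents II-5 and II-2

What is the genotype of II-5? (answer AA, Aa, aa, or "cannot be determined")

cannot be determined

II-5's phenotype is unrecorded, and no parent or child forces a single allele at both positions; consistent genotype assignments exist with II-5 as AA or Aa or aa.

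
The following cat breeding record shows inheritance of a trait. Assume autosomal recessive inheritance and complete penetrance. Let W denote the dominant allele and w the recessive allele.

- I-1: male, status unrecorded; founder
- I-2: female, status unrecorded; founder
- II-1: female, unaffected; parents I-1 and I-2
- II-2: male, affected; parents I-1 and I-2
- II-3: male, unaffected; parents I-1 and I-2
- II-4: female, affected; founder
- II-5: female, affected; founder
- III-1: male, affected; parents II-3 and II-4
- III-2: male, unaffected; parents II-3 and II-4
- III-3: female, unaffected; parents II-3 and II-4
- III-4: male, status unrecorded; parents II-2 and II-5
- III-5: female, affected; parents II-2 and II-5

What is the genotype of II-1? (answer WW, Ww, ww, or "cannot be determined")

II-1's phenotype allows WW or Ww, and no parent or child forces a single allele at both positions; consistent genotype assignments exist with II-1 as WW or Ww.

cannot be determined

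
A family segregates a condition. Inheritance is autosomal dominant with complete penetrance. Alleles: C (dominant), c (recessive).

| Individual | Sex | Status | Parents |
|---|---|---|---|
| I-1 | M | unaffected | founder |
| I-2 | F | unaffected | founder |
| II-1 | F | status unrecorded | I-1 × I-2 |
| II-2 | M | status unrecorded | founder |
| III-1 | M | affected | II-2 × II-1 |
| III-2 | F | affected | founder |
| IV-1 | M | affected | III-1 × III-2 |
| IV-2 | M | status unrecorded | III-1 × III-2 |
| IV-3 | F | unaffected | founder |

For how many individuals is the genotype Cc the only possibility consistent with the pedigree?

Obligate heterozygotes: III-1 is affected so carries C and received c from II-1 (cc), so III-1 is Cc.
Every other individual is either homozygous by phenotype or has at least one consistent homozygous assignment, so the count is 1.

1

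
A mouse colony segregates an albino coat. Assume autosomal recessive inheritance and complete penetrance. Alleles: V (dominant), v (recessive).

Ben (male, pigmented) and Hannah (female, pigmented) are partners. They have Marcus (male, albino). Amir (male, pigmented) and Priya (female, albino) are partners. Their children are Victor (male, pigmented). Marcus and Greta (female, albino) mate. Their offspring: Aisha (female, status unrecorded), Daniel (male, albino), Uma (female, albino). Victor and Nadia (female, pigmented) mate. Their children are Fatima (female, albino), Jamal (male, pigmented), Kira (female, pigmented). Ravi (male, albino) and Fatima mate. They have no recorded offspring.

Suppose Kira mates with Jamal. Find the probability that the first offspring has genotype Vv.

Victor is pigmented so carries V and received v from Priya (vv), so Victor is Vv.
Nadia is pigmented so carries V and passed v to Fatima (vv), so Nadia is Vv.
Kira is a pigmented offspring of Victor (Vv) × Nadia (Vv), whose cross gives 1/4 VV : 1/2 Vv : 1/4 vv; conditioning on being pigmented, Kira is VV with probability 1/3, Vv with probability 2/3.
Jamal is a pigmented offspring of Victor (Vv) × Nadia (Vv), whose cross gives 1/4 VV : 1/2 Vv : 1/4 vv; conditioning on being pigmented, Jamal is VV with probability 1/3, Vv with probability 2/3.
Summing over parental genotype combinations, P(offspring has genotype Vv) = 2/9·1/2 + 2/9·1/2 + 4/9·1/2 = 4/9.

4/9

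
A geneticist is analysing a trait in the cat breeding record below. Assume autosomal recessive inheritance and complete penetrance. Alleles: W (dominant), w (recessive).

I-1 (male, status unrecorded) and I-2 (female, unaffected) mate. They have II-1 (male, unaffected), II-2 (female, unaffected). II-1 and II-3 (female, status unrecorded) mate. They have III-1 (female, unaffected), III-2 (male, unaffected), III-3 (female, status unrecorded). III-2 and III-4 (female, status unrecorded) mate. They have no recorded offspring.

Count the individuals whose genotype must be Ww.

No individual's genotype is forced to Ww by the pedigree, so the count is 0.

0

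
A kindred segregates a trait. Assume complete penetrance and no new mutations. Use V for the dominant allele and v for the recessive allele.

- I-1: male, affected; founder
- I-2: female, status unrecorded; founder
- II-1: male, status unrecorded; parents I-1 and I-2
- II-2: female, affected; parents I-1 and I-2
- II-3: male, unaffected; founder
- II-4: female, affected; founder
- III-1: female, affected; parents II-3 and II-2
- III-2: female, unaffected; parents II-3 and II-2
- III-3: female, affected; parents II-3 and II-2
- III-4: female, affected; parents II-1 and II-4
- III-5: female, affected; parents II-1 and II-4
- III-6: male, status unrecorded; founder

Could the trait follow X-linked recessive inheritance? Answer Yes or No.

Under X-linked recessive, III-1 (affected, female) cannot arise from II-3 (unaffected) × II-2 (affected).

No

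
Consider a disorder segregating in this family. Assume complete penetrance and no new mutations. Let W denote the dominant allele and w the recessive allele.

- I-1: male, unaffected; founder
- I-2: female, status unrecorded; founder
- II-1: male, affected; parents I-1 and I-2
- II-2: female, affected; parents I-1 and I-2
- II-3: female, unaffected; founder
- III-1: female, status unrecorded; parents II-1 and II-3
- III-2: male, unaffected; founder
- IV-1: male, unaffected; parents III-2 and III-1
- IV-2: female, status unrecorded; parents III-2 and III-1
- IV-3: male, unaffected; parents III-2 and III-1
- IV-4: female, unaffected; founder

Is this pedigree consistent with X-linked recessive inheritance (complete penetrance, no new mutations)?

Under X-linked recessive, II-2 (affected, female) cannot arise from I-1 (unaffected) × I-2 (unrecorded).

No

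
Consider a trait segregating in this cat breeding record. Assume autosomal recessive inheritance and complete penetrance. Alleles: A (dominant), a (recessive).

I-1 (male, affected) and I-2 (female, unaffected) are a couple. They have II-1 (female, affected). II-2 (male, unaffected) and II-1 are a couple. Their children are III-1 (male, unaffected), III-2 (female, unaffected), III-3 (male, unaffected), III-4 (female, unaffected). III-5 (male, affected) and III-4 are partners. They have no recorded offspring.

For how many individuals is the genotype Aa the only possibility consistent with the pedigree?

5

Obligate heterozygotes: I-2 is unaffected so carries A and passed a to II-1 (aa), so I-2 is Aa; III-1 is unaffected so carries A and received a from II-1 (aa), so III-1 is Aa; III-2 is unaffected so carries A and received a from II-1 (aa), so III-2 is Aa; III-3 is unaffected so carries A and received a from II-1 (aa), so III-3 is Aa; III-4 is unaffected so carries A and received a from II-1 (aa), so III-4 is Aa.
Every other individual is either homozygous by phenotype or has at least one consistent homozygous assignment, so the count is 5.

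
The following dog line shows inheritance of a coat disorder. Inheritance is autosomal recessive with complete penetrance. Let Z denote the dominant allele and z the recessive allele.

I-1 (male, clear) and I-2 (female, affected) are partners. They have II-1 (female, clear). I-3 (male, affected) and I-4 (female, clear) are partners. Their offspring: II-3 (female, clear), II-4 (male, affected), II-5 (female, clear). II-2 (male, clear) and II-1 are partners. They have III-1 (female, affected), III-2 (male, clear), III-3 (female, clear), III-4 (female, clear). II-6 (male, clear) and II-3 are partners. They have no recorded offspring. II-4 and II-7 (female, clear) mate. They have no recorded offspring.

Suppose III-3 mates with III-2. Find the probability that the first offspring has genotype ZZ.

II-2 is clear so carries Z and passed z to III-1 (zz), so II-2 is Zz.
II-1 is clear so carries Z and received z from I-2 (zz), so II-1 is Zz.
III-3 is a clear offspring of II-2 (Zz) × II-1 (Zz), whose cross gives 1/4 ZZ : 1/2 Zz : 1/4 zz; conditioning on being clear, III-3 is ZZ with probability 1/3, Zz with probability 2/3.
III-2 is a clear offspring of II-2 (Zz) × II-1 (Zz), whose cross gives 1/4 ZZ : 1/2 Zz : 1/4 zz; conditioning on being clear, III-2 is ZZ with probability 1/3, Zz with probability 2/3.
Summing over parental genotype combinations, P(offspring has genotype ZZ) = 1/9·1 + 2/9·1/2 + 2/9·1/2 + 4/9·1/4 = 4/9.

4/9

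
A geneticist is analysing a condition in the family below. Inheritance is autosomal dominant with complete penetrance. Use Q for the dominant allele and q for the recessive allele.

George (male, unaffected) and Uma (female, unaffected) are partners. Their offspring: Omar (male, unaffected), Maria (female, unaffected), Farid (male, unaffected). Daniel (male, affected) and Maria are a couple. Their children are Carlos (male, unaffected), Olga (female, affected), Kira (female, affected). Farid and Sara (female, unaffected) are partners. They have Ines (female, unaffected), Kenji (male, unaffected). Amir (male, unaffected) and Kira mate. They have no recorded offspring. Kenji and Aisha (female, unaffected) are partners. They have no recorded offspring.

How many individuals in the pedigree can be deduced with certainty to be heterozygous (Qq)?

3

Obligate heterozygotes: Daniel is affected so carries Q and passed q to Carlos (qq), so Daniel is Qq; Olga is affected so carries Q and received q from Maria (qq), so Olga is Qq; Kira is affected so carries Q and received q from Maria (qq), so Kira is Qq.
Every other individual is either homozygous by phenotype or has at least one consistent homozygous assignment, so the count is 3.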